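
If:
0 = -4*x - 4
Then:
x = -1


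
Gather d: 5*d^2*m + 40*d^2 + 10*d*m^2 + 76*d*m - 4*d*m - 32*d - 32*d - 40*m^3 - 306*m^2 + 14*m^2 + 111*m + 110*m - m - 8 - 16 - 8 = d^2*(5*m + 40) + d*(10*m^2 + 72*m - 64) - 40*m^3 - 292*m^2 + 220*m - 32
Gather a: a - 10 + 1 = a - 9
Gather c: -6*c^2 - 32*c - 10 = -6*c^2 - 32*c - 10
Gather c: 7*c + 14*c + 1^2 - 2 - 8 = 21*c - 9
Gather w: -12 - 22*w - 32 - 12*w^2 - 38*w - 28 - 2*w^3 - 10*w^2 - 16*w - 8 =-2*w^3 - 22*w^2 - 76*w - 80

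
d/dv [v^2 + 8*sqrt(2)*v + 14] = 2*v + 8*sqrt(2)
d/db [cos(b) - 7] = -sin(b)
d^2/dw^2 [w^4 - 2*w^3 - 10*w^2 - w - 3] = 12*w^2 - 12*w - 20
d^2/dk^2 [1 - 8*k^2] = -16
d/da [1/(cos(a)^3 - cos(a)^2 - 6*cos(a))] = (3*sin(a) - 6*sin(a)/cos(a)^2 - 2*tan(a))/(sin(a)^2 + cos(a) + 5)^2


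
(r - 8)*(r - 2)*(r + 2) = r^3 - 8*r^2 - 4*r + 32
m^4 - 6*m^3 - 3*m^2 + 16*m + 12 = (m - 6)*(m - 2)*(m + 1)^2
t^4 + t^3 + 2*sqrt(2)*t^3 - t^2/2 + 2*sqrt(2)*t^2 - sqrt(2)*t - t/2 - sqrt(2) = (t + 1)*(t - sqrt(2)/2)*(t + sqrt(2)/2)*(t + 2*sqrt(2))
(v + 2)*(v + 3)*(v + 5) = v^3 + 10*v^2 + 31*v + 30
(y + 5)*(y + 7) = y^2 + 12*y + 35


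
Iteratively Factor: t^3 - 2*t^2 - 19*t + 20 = (t + 4)*(t^2 - 6*t + 5) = (t - 1)*(t + 4)*(t - 5)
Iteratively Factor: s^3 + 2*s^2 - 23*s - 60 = (s + 3)*(s^2 - s - 20) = (s - 5)*(s + 3)*(s + 4)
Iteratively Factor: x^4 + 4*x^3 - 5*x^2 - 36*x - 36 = (x + 2)*(x^3 + 2*x^2 - 9*x - 18) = (x + 2)*(x + 3)*(x^2 - x - 6) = (x - 3)*(x + 2)*(x + 3)*(x + 2)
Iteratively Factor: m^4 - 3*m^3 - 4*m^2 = (m - 4)*(m^3 + m^2) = m*(m - 4)*(m^2 + m) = m^2*(m - 4)*(m + 1)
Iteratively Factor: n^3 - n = (n)*(n^2 - 1) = n*(n + 1)*(n - 1)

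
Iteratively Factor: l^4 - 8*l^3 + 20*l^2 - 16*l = (l - 4)*(l^3 - 4*l^2 + 4*l) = l*(l - 4)*(l^2 - 4*l + 4) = l*(l - 4)*(l - 2)*(l - 2)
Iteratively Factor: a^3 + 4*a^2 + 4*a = (a + 2)*(a^2 + 2*a) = a*(a + 2)*(a + 2)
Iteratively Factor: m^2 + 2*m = (m)*(m + 2)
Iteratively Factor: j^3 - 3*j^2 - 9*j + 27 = (j - 3)*(j^2 - 9) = (j - 3)^2*(j + 3)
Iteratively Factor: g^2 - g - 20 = (g - 5)*(g + 4)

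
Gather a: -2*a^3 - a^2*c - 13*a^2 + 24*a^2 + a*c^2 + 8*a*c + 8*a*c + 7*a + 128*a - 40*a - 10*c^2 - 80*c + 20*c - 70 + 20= -2*a^3 + a^2*(11 - c) + a*(c^2 + 16*c + 95) - 10*c^2 - 60*c - 50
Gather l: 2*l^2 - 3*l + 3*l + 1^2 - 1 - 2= 2*l^2 - 2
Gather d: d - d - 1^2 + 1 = 0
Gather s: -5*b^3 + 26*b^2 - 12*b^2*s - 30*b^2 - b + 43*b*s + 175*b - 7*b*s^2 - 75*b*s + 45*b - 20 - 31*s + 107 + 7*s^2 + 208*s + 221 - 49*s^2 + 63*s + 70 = -5*b^3 - 4*b^2 + 219*b + s^2*(-7*b - 42) + s*(-12*b^2 - 32*b + 240) + 378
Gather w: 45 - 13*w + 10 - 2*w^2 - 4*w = -2*w^2 - 17*w + 55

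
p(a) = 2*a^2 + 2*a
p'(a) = 4*a + 2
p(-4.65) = 33.94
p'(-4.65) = -16.60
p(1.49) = 7.42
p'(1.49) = 7.96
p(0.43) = 1.23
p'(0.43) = 3.72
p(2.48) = 17.26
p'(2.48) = 11.92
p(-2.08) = 4.49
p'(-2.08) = -6.32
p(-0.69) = -0.43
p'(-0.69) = -0.76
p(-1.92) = 3.53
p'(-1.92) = -5.68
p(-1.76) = 2.68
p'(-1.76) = -5.04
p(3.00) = 24.00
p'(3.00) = 14.00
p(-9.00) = 144.00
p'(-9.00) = -34.00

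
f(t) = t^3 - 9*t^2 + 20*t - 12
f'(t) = 3*t^2 - 18*t + 20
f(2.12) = -0.52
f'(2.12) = -4.68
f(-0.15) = -15.21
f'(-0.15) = 22.77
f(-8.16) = -1317.81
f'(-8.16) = 366.64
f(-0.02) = -12.40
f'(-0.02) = 20.36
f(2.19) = -0.86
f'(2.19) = -5.03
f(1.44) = 1.12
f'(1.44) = 0.30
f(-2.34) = -120.89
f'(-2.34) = 78.55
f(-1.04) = -43.66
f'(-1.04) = 41.96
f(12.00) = 660.00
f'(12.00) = 236.00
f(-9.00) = -1650.00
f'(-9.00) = 425.00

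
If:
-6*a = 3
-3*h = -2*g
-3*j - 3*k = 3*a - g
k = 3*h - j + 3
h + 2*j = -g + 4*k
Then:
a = -1/2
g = -3/2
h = -1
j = 5/12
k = -5/12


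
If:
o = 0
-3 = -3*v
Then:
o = 0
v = 1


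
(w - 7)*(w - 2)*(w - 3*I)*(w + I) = w^4 - 9*w^3 - 2*I*w^3 + 17*w^2 + 18*I*w^2 - 27*w - 28*I*w + 42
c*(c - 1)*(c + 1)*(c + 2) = c^4 + 2*c^3 - c^2 - 2*c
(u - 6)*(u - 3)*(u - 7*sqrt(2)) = u^3 - 7*sqrt(2)*u^2 - 9*u^2 + 18*u + 63*sqrt(2)*u - 126*sqrt(2)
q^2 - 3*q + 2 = (q - 2)*(q - 1)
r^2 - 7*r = r*(r - 7)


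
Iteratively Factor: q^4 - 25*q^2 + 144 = (q - 4)*(q^3 + 4*q^2 - 9*q - 36) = (q - 4)*(q + 3)*(q^2 + q - 12) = (q - 4)*(q - 3)*(q + 3)*(q + 4)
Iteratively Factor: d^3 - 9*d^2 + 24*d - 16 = (d - 4)*(d^2 - 5*d + 4) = (d - 4)*(d - 1)*(d - 4)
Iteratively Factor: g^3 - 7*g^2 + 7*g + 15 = (g - 3)*(g^2 - 4*g - 5) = (g - 5)*(g - 3)*(g + 1)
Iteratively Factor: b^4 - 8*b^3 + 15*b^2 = (b)*(b^3 - 8*b^2 + 15*b) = b^2*(b^2 - 8*b + 15) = b^2*(b - 5)*(b - 3)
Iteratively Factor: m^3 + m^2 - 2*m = (m - 1)*(m^2 + 2*m) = (m - 1)*(m + 2)*(m)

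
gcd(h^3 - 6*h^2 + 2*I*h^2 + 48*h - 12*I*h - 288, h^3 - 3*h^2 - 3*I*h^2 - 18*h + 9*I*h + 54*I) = h - 6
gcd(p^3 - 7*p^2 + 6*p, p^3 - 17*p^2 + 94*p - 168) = p - 6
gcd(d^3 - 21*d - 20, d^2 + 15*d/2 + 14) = d + 4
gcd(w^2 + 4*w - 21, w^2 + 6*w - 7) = w + 7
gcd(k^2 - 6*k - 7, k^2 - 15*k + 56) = k - 7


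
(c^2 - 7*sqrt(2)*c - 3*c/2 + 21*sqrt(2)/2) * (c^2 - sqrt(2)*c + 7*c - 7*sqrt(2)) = c^4 - 8*sqrt(2)*c^3 + 11*c^3/2 - 44*sqrt(2)*c^2 + 7*c^2/2 + 77*c + 84*sqrt(2)*c - 147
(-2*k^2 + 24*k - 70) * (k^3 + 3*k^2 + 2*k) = -2*k^5 + 18*k^4 - 2*k^3 - 162*k^2 - 140*k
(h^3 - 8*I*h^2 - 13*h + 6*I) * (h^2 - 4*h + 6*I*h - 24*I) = h^5 - 4*h^4 - 2*I*h^4 + 35*h^3 + 8*I*h^3 - 140*h^2 - 72*I*h^2 - 36*h + 288*I*h + 144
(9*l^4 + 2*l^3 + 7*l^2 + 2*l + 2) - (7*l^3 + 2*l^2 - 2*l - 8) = 9*l^4 - 5*l^3 + 5*l^2 + 4*l + 10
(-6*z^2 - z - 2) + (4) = -6*z^2 - z + 2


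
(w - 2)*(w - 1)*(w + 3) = w^3 - 7*w + 6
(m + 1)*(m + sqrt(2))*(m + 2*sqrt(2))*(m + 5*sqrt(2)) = m^4 + m^3 + 8*sqrt(2)*m^3 + 8*sqrt(2)*m^2 + 34*m^2 + 20*sqrt(2)*m + 34*m + 20*sqrt(2)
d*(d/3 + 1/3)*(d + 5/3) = d^3/3 + 8*d^2/9 + 5*d/9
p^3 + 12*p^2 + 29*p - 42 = (p - 1)*(p + 6)*(p + 7)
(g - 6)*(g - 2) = g^2 - 8*g + 12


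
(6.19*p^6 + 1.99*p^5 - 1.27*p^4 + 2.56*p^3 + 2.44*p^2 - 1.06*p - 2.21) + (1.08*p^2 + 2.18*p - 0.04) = 6.19*p^6 + 1.99*p^5 - 1.27*p^4 + 2.56*p^3 + 3.52*p^2 + 1.12*p - 2.25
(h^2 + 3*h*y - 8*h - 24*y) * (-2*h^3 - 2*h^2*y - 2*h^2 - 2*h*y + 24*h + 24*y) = -2*h^5 - 8*h^4*y + 14*h^4 - 6*h^3*y^2 + 56*h^3*y + 40*h^3 + 42*h^2*y^2 + 160*h^2*y - 192*h^2 + 120*h*y^2 - 768*h*y - 576*y^2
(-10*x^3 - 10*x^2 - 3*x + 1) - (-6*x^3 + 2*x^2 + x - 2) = -4*x^3 - 12*x^2 - 4*x + 3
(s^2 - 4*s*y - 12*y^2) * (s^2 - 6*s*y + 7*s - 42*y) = s^4 - 10*s^3*y + 7*s^3 + 12*s^2*y^2 - 70*s^2*y + 72*s*y^3 + 84*s*y^2 + 504*y^3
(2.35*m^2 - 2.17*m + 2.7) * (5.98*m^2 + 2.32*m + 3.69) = 14.053*m^4 - 7.5246*m^3 + 19.7831*m^2 - 1.7433*m + 9.963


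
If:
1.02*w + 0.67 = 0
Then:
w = -0.66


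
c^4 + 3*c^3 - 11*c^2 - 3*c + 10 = (c - 2)*(c - 1)*(c + 1)*(c + 5)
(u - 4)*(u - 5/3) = u^2 - 17*u/3 + 20/3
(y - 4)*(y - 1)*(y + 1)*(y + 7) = y^4 + 3*y^3 - 29*y^2 - 3*y + 28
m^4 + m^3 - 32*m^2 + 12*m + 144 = (m - 4)*(m - 3)*(m + 2)*(m + 6)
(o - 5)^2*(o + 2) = o^3 - 8*o^2 + 5*o + 50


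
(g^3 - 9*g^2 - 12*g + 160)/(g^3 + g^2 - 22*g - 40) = (g - 8)/(g + 2)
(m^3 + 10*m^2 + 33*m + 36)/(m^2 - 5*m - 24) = (m^2 + 7*m + 12)/(m - 8)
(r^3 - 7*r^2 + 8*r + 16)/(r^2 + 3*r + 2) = (r^2 - 8*r + 16)/(r + 2)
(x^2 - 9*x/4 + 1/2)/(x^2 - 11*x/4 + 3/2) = (4*x - 1)/(4*x - 3)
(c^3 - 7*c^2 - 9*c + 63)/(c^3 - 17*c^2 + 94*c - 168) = (c^2 - 9)/(c^2 - 10*c + 24)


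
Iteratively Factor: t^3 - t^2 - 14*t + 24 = (t - 2)*(t^2 + t - 12) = (t - 3)*(t - 2)*(t + 4)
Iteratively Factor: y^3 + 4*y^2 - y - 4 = (y + 1)*(y^2 + 3*y - 4) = (y - 1)*(y + 1)*(y + 4)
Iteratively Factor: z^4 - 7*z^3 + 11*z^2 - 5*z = (z - 5)*(z^3 - 2*z^2 + z) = z*(z - 5)*(z^2 - 2*z + 1) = z*(z - 5)*(z - 1)*(z - 1)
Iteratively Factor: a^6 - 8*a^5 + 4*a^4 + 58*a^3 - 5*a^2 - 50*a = (a - 5)*(a^5 - 3*a^4 - 11*a^3 + 3*a^2 + 10*a) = (a - 5)*(a - 1)*(a^4 - 2*a^3 - 13*a^2 - 10*a) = (a - 5)^2*(a - 1)*(a^3 + 3*a^2 + 2*a) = a*(a - 5)^2*(a - 1)*(a^2 + 3*a + 2) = a*(a - 5)^2*(a - 1)*(a + 2)*(a + 1)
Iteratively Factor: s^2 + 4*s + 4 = (s + 2)*(s + 2)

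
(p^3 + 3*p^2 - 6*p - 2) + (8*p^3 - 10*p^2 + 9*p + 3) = 9*p^3 - 7*p^2 + 3*p + 1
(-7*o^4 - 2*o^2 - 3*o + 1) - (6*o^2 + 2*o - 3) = -7*o^4 - 8*o^2 - 5*o + 4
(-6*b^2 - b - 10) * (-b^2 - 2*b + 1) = 6*b^4 + 13*b^3 + 6*b^2 + 19*b - 10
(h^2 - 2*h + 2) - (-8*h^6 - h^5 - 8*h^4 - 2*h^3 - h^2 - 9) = 8*h^6 + h^5 + 8*h^4 + 2*h^3 + 2*h^2 - 2*h + 11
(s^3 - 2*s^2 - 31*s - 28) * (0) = 0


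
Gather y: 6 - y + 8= 14 - y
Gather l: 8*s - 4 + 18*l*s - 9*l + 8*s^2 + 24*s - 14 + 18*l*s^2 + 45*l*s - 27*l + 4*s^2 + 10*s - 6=l*(18*s^2 + 63*s - 36) + 12*s^2 + 42*s - 24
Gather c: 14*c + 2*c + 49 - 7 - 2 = 16*c + 40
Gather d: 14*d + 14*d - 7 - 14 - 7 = 28*d - 28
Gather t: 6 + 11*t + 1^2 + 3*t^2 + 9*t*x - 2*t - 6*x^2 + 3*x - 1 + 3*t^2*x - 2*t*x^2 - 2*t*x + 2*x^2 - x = t^2*(3*x + 3) + t*(-2*x^2 + 7*x + 9) - 4*x^2 + 2*x + 6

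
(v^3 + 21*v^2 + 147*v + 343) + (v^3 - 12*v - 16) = 2*v^3 + 21*v^2 + 135*v + 327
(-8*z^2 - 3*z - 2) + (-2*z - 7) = -8*z^2 - 5*z - 9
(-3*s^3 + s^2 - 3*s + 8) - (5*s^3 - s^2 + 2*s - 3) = -8*s^3 + 2*s^2 - 5*s + 11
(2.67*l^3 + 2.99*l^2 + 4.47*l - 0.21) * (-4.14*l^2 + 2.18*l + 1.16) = -11.0538*l^5 - 6.558*l^4 - 8.8904*l^3 + 14.0824*l^2 + 4.7274*l - 0.2436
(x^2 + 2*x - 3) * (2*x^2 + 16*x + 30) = 2*x^4 + 20*x^3 + 56*x^2 + 12*x - 90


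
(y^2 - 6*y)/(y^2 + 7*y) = (y - 6)/(y + 7)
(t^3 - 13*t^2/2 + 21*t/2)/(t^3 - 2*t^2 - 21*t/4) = 2*(t - 3)/(2*t + 3)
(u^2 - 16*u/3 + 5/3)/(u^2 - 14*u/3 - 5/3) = (3*u - 1)/(3*u + 1)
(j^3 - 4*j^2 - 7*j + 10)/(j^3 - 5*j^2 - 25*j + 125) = (j^2 + j - 2)/(j^2 - 25)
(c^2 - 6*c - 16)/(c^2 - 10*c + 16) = (c + 2)/(c - 2)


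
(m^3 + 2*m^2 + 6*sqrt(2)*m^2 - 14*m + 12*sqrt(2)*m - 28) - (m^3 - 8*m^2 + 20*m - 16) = 6*sqrt(2)*m^2 + 10*m^2 - 34*m + 12*sqrt(2)*m - 12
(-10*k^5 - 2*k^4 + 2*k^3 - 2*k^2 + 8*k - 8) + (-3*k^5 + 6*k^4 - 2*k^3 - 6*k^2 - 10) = -13*k^5 + 4*k^4 - 8*k^2 + 8*k - 18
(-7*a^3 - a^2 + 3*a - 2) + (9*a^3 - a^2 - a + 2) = 2*a^3 - 2*a^2 + 2*a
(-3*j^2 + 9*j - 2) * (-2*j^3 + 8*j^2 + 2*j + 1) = 6*j^5 - 42*j^4 + 70*j^3 - j^2 + 5*j - 2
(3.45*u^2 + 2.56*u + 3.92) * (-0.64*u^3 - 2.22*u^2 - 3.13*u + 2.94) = -2.208*u^5 - 9.2974*u^4 - 18.9905*u^3 - 6.5722*u^2 - 4.7432*u + 11.5248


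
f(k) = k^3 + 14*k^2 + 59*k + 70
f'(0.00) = 59.00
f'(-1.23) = 29.10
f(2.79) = 365.31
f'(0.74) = 81.36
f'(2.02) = 127.80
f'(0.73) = 81.04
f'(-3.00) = 2.00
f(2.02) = 254.55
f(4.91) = 815.57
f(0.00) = 70.00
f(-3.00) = -8.00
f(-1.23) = 16.75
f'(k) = 3*k^2 + 28*k + 59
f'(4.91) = 268.80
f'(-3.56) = -2.66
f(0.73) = 120.92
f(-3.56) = -7.73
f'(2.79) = 160.47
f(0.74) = 121.73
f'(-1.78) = 18.67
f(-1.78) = 3.70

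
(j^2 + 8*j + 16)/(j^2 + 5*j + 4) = (j + 4)/(j + 1)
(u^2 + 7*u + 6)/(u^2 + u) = (u + 6)/u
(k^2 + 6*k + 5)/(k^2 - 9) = (k^2 + 6*k + 5)/(k^2 - 9)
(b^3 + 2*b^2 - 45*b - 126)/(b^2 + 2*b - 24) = (b^2 - 4*b - 21)/(b - 4)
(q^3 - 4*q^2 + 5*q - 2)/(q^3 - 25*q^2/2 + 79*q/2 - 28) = 2*(q^2 - 3*q + 2)/(2*q^2 - 23*q + 56)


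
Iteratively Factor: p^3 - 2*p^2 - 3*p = (p + 1)*(p^2 - 3*p) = (p - 3)*(p + 1)*(p)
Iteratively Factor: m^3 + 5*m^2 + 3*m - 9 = (m + 3)*(m^2 + 2*m - 3) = (m - 1)*(m + 3)*(m + 3)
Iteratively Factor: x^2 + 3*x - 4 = (x + 4)*(x - 1)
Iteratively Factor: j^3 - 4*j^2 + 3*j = (j - 3)*(j^2 - j) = j*(j - 3)*(j - 1)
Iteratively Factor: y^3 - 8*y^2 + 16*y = (y)*(y^2 - 8*y + 16) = y*(y - 4)*(y - 4)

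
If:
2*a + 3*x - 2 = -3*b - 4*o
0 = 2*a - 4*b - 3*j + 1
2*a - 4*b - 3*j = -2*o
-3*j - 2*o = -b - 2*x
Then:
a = -9*x/16 - 3/8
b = 1/4 - 5*x/8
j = 11*x/24 - 1/4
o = 1/2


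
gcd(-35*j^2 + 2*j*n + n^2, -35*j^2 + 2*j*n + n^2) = 35*j^2 - 2*j*n - n^2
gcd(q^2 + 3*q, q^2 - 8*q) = q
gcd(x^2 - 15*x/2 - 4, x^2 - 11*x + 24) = x - 8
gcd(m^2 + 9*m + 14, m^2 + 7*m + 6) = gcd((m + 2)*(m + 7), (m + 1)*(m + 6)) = 1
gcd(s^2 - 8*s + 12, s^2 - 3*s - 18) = s - 6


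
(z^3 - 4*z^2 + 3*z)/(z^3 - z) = (z - 3)/(z + 1)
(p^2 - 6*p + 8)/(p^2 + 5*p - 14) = (p - 4)/(p + 7)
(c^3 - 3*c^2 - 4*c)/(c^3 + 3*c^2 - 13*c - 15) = c*(c - 4)/(c^2 + 2*c - 15)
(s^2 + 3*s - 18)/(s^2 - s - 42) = (s - 3)/(s - 7)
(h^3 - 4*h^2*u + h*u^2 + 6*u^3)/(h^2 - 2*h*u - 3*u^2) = h - 2*u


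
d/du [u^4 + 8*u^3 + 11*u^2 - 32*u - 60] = 4*u^3 + 24*u^2 + 22*u - 32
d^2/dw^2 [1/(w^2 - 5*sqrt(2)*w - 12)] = 2*(w^2 - 5*sqrt(2)*w - (2*w - 5*sqrt(2))^2 - 12)/(-w^2 + 5*sqrt(2)*w + 12)^3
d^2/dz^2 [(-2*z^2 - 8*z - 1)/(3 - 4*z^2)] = 4*(64*z^3 + 60*z^2 + 144*z + 15)/(64*z^6 - 144*z^4 + 108*z^2 - 27)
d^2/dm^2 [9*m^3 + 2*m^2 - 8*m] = 54*m + 4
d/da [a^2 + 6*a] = 2*a + 6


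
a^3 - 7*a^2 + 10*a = a*(a - 5)*(a - 2)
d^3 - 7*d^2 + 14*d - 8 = (d - 4)*(d - 2)*(d - 1)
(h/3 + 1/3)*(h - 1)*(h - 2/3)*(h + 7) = h^4/3 + 19*h^3/9 - 17*h^2/9 - 19*h/9 + 14/9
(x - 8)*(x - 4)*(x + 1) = x^3 - 11*x^2 + 20*x + 32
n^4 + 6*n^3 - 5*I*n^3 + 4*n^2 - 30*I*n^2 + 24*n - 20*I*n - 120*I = (n + 6)*(n - 5*I)*(n - 2*I)*(n + 2*I)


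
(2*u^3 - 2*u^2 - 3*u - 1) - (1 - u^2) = 2*u^3 - u^2 - 3*u - 2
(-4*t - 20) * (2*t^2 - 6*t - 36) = -8*t^3 - 16*t^2 + 264*t + 720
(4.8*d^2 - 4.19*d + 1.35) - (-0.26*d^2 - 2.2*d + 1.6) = 5.06*d^2 - 1.99*d - 0.25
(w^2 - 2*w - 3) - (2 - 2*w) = w^2 - 5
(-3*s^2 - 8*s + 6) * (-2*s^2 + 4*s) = 6*s^4 + 4*s^3 - 44*s^2 + 24*s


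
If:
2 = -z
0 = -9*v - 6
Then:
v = -2/3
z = -2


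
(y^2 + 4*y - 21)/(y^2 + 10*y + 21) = (y - 3)/(y + 3)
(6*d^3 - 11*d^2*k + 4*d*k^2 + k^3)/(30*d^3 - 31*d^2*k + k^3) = (d - k)/(5*d - k)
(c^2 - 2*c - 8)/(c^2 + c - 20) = (c + 2)/(c + 5)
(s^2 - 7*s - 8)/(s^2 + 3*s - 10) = (s^2 - 7*s - 8)/(s^2 + 3*s - 10)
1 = 1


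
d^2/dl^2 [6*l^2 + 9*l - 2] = 12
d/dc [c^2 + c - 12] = 2*c + 1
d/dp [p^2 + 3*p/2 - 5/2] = 2*p + 3/2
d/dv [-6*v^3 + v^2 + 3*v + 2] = -18*v^2 + 2*v + 3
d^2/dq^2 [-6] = 0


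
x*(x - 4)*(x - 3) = x^3 - 7*x^2 + 12*x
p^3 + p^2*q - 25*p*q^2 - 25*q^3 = (p - 5*q)*(p + q)*(p + 5*q)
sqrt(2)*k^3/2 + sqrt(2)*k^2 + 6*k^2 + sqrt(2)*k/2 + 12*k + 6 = (k + 1)*(k + 6*sqrt(2))*(sqrt(2)*k/2 + sqrt(2)/2)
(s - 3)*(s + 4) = s^2 + s - 12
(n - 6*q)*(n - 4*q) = n^2 - 10*n*q + 24*q^2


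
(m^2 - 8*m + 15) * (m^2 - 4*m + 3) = m^4 - 12*m^3 + 50*m^2 - 84*m + 45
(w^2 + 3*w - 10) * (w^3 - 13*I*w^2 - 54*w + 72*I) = w^5 + 3*w^4 - 13*I*w^4 - 64*w^3 - 39*I*w^3 - 162*w^2 + 202*I*w^2 + 540*w + 216*I*w - 720*I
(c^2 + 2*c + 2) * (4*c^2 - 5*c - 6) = 4*c^4 + 3*c^3 - 8*c^2 - 22*c - 12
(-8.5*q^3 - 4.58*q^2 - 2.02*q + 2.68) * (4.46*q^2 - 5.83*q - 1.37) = -37.91*q^5 + 29.1282*q^4 + 29.3372*q^3 + 30.004*q^2 - 12.857*q - 3.6716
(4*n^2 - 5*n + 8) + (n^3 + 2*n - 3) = n^3 + 4*n^2 - 3*n + 5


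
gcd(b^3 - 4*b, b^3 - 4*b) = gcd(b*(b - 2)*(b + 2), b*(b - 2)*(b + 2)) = b^3 - 4*b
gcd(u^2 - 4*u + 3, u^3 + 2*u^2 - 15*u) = u - 3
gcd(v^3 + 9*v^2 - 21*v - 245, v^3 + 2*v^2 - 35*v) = v^2 + 2*v - 35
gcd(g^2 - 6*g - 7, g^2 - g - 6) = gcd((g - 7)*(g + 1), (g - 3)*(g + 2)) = 1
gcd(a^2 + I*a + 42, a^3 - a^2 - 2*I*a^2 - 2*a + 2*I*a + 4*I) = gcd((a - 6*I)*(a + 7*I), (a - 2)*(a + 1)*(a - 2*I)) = 1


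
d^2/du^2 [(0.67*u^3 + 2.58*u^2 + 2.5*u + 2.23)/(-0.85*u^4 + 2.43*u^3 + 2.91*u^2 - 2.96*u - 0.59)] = (-0.96815*u^9 - 11.1843*u^8 + 0.355470000000054*u^7 + 40.239578*u^6 + 143.755374*u^5 - 218.876946*u^4 - 438.248814*u^3 - 80.252514*u^2 + 68.9142*u - 39.798306)/(0.614125*u^12 - 5.267025*u^11 + 8.75007*u^10 + 28.130523*u^9 - 65.360577*u^8 - 60.538167*u^7 + 124.98168*u^6 + 45.263706*u^5 - 86.075088*u^4 - 7.09545700000001*u^3 + 12.469119*u^2 + 3.091128*u + 0.205379)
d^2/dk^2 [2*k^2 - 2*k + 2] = 4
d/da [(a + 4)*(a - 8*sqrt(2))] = 2*a - 8*sqrt(2) + 4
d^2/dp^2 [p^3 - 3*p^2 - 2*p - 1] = 6*p - 6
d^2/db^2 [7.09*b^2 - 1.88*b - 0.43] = 14.1800000000000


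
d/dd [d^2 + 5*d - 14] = 2*d + 5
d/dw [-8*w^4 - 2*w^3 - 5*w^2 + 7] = 2*w*(-16*w^2 - 3*w - 5)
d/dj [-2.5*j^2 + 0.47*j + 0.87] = 0.47 - 5.0*j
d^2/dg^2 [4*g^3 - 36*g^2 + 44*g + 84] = 24*g - 72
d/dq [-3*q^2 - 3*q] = -6*q - 3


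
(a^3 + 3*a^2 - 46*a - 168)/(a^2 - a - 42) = a + 4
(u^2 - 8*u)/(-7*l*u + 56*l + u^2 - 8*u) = u/(-7*l + u)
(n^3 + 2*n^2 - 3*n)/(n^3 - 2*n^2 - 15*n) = (n - 1)/(n - 5)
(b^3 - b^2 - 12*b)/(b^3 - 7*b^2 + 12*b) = (b + 3)/(b - 3)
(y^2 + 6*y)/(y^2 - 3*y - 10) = y*(y + 6)/(y^2 - 3*y - 10)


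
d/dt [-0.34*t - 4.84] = -0.340000000000000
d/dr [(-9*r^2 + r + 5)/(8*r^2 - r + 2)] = (r^2 - 116*r + 7)/(64*r^4 - 16*r^3 + 33*r^2 - 4*r + 4)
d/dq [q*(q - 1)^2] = (q - 1)*(3*q - 1)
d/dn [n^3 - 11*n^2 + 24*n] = 3*n^2 - 22*n + 24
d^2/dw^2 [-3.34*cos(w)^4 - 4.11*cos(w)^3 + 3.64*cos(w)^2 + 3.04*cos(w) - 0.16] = 53.44*cos(w)^4 + 36.99*cos(w)^3 - 54.64*cos(w)^2 - 27.7*cos(w) + 7.28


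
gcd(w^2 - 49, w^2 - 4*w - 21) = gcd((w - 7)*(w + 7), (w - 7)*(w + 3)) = w - 7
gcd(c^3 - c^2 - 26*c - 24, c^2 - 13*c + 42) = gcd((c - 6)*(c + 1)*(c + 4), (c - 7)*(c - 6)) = c - 6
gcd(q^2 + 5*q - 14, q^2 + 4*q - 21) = q + 7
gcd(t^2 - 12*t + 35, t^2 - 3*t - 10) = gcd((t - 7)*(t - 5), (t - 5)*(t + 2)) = t - 5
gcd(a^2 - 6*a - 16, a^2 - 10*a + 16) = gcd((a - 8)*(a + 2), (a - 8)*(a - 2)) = a - 8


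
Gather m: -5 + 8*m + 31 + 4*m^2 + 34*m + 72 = 4*m^2 + 42*m + 98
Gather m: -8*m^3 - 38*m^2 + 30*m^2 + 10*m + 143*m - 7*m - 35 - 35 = -8*m^3 - 8*m^2 + 146*m - 70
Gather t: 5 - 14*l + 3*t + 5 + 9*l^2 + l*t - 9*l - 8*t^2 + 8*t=9*l^2 - 23*l - 8*t^2 + t*(l + 11) + 10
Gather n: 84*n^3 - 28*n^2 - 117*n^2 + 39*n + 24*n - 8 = 84*n^3 - 145*n^2 + 63*n - 8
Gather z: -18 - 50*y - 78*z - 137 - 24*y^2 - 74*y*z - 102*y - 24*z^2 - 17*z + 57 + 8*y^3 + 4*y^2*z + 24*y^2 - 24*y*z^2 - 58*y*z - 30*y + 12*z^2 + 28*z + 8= 8*y^3 - 182*y + z^2*(-24*y - 12) + z*(4*y^2 - 132*y - 67) - 90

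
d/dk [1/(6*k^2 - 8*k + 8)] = (2 - 3*k)/(3*k^2 - 4*k + 4)^2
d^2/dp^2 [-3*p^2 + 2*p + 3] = -6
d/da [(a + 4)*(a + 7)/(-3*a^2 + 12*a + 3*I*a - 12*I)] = ((-2*a - 11)*(a^2 - 4*a - I*a + 4*I) - (a + 4)*(a + 7)*(-2*a + 4 + I))/(3*(a^2 - 4*a - I*a + 4*I)^2)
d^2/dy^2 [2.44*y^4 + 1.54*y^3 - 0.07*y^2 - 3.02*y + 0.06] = 29.28*y^2 + 9.24*y - 0.14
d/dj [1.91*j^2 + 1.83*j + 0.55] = 3.82*j + 1.83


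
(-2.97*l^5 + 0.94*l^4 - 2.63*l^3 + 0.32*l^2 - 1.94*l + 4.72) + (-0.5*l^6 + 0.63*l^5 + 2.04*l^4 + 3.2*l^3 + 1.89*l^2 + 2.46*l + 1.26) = -0.5*l^6 - 2.34*l^5 + 2.98*l^4 + 0.57*l^3 + 2.21*l^2 + 0.52*l + 5.98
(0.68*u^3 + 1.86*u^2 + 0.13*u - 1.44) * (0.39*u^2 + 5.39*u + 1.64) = 0.2652*u^5 + 4.3906*u^4 + 11.1913*u^3 + 3.1895*u^2 - 7.5484*u - 2.3616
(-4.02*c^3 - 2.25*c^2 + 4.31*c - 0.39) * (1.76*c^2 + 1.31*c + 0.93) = -7.0752*c^5 - 9.2262*c^4 + 0.8995*c^3 + 2.8672*c^2 + 3.4974*c - 0.3627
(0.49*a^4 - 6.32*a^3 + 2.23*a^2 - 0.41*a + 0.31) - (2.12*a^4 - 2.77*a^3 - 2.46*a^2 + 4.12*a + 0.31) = -1.63*a^4 - 3.55*a^3 + 4.69*a^2 - 4.53*a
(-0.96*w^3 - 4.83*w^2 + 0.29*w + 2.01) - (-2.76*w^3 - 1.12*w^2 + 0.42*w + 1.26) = 1.8*w^3 - 3.71*w^2 - 0.13*w + 0.75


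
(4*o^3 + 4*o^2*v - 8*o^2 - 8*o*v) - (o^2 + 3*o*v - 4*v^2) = 4*o^3 + 4*o^2*v - 9*o^2 - 11*o*v + 4*v^2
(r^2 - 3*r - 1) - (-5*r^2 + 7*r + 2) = 6*r^2 - 10*r - 3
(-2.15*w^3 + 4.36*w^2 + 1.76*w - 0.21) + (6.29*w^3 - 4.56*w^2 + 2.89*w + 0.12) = 4.14*w^3 - 0.199999999999999*w^2 + 4.65*w - 0.09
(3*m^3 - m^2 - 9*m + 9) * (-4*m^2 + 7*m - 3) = -12*m^5 + 25*m^4 + 20*m^3 - 96*m^2 + 90*m - 27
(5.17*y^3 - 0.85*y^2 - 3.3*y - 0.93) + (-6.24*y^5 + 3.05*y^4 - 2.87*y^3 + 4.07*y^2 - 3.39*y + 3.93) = -6.24*y^5 + 3.05*y^4 + 2.3*y^3 + 3.22*y^2 - 6.69*y + 3.0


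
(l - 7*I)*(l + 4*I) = l^2 - 3*I*l + 28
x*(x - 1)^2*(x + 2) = x^4 - 3*x^2 + 2*x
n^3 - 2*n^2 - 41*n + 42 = (n - 7)*(n - 1)*(n + 6)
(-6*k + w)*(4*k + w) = -24*k^2 - 2*k*w + w^2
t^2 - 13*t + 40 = (t - 8)*(t - 5)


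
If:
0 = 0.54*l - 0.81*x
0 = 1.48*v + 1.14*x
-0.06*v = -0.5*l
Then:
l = 0.00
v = 0.00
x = 0.00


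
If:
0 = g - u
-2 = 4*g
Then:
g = -1/2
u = -1/2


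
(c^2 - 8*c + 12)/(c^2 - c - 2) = (c - 6)/(c + 1)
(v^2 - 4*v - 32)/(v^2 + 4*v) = (v - 8)/v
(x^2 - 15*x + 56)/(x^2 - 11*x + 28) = (x - 8)/(x - 4)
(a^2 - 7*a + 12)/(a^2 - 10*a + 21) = (a - 4)/(a - 7)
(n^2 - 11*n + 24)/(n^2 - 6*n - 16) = (n - 3)/(n + 2)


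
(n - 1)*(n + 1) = n^2 - 1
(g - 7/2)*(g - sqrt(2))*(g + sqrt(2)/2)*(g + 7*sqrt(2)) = g^4 - 7*g^3/2 + 13*sqrt(2)*g^3/2 - 91*sqrt(2)*g^2/4 - 8*g^2 - 7*sqrt(2)*g + 28*g + 49*sqrt(2)/2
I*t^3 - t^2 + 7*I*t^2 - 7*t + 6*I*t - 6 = (t + 6)*(t + I)*(I*t + I)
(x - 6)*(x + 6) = x^2 - 36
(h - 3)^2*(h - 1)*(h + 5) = h^4 - 2*h^3 - 20*h^2 + 66*h - 45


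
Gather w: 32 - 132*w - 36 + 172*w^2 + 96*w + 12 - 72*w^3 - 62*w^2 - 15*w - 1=-72*w^3 + 110*w^2 - 51*w + 7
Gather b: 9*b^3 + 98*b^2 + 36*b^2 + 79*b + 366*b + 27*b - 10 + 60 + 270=9*b^3 + 134*b^2 + 472*b + 320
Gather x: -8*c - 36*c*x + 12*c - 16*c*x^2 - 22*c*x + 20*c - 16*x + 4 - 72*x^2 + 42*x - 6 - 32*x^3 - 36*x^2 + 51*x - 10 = 24*c - 32*x^3 + x^2*(-16*c - 108) + x*(77 - 58*c) - 12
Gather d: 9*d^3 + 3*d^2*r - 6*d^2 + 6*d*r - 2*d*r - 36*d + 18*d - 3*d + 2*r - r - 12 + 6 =9*d^3 + d^2*(3*r - 6) + d*(4*r - 21) + r - 6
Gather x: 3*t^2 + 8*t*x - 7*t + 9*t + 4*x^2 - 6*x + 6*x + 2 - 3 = 3*t^2 + 8*t*x + 2*t + 4*x^2 - 1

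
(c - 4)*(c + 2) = c^2 - 2*c - 8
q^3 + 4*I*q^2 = q^2*(q + 4*I)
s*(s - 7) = s^2 - 7*s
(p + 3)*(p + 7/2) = p^2 + 13*p/2 + 21/2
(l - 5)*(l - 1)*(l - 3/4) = l^3 - 27*l^2/4 + 19*l/2 - 15/4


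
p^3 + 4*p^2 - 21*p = p*(p - 3)*(p + 7)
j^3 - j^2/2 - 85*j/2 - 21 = (j - 7)*(j + 1/2)*(j + 6)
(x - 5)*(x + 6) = x^2 + x - 30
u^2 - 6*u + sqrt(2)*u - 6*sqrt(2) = (u - 6)*(u + sqrt(2))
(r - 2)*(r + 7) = r^2 + 5*r - 14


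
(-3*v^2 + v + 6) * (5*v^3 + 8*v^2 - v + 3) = -15*v^5 - 19*v^4 + 41*v^3 + 38*v^2 - 3*v + 18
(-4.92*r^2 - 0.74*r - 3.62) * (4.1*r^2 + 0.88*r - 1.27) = -20.172*r^4 - 7.3636*r^3 - 9.2448*r^2 - 2.2458*r + 4.5974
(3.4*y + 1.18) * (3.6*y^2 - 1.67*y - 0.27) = 12.24*y^3 - 1.43*y^2 - 2.8886*y - 0.3186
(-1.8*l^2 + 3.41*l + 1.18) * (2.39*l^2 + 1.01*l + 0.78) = -4.302*l^4 + 6.3319*l^3 + 4.8603*l^2 + 3.8516*l + 0.9204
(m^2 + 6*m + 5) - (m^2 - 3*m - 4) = 9*m + 9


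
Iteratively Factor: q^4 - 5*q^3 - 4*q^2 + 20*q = (q + 2)*(q^3 - 7*q^2 + 10*q) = (q - 5)*(q + 2)*(q^2 - 2*q) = q*(q - 5)*(q + 2)*(q - 2)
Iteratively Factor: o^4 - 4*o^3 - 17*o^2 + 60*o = (o - 5)*(o^3 + o^2 - 12*o) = (o - 5)*(o - 3)*(o^2 + 4*o) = (o - 5)*(o - 3)*(o + 4)*(o)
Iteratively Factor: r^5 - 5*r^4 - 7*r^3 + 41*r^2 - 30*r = (r)*(r^4 - 5*r^3 - 7*r^2 + 41*r - 30) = r*(r + 3)*(r^3 - 8*r^2 + 17*r - 10) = r*(r - 5)*(r + 3)*(r^2 - 3*r + 2) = r*(r - 5)*(r - 2)*(r + 3)*(r - 1)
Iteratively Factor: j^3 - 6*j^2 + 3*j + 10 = (j - 5)*(j^2 - j - 2) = (j - 5)*(j - 2)*(j + 1)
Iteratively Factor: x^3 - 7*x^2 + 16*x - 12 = (x - 3)*(x^2 - 4*x + 4) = (x - 3)*(x - 2)*(x - 2)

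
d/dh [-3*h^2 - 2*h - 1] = -6*h - 2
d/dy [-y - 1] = -1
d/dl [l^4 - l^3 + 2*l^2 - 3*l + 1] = 4*l^3 - 3*l^2 + 4*l - 3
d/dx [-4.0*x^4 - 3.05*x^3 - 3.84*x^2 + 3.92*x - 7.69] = -16.0*x^3 - 9.15*x^2 - 7.68*x + 3.92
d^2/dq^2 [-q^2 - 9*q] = -2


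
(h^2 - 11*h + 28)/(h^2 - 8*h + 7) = (h - 4)/(h - 1)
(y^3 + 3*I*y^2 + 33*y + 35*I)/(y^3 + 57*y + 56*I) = (y - 5*I)/(y - 8*I)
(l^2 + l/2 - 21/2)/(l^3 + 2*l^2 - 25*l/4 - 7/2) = 2*(l - 3)/(2*l^2 - 3*l - 2)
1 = 1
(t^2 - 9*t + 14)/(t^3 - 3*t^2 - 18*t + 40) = (t - 7)/(t^2 - t - 20)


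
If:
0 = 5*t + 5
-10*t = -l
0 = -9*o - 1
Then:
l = -10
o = -1/9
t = -1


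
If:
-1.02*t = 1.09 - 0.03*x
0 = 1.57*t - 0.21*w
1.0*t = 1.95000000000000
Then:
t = 1.95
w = 14.58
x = 102.63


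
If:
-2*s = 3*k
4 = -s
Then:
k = 8/3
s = -4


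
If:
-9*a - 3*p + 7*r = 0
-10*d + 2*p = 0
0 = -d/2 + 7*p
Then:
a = 7*r/9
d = 0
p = 0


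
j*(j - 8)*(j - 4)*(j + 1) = j^4 - 11*j^3 + 20*j^2 + 32*j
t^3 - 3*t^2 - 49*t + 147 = (t - 7)*(t - 3)*(t + 7)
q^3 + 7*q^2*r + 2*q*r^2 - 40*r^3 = (q - 2*r)*(q + 4*r)*(q + 5*r)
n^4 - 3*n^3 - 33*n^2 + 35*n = n*(n - 7)*(n - 1)*(n + 5)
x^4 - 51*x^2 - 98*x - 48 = (x - 8)*(x + 1)^2*(x + 6)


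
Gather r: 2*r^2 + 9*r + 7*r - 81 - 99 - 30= 2*r^2 + 16*r - 210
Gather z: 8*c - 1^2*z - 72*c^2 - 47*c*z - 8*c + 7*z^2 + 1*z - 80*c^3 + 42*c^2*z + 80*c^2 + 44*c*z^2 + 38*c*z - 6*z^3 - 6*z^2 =-80*c^3 + 8*c^2 - 6*z^3 + z^2*(44*c + 1) + z*(42*c^2 - 9*c)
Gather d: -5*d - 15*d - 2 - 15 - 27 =-20*d - 44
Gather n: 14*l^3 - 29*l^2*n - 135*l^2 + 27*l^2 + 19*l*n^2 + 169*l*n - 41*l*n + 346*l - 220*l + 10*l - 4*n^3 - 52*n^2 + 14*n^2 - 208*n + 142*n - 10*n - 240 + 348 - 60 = 14*l^3 - 108*l^2 + 136*l - 4*n^3 + n^2*(19*l - 38) + n*(-29*l^2 + 128*l - 76) + 48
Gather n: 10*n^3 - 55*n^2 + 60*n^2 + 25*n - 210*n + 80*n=10*n^3 + 5*n^2 - 105*n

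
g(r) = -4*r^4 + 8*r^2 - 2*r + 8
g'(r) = -16*r^3 + 16*r - 2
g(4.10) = -996.02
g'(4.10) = -1039.14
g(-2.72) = -146.32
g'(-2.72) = 276.46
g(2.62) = -130.80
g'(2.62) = -247.84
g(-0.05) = 8.12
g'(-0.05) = -2.80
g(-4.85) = -2007.35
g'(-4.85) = 1745.75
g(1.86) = -15.92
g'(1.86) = -75.20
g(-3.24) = -342.34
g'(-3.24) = 490.36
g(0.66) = 9.41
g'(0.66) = 3.96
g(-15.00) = -200662.00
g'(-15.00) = 53758.00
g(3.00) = -250.00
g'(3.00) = -386.00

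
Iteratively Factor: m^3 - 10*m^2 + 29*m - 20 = (m - 1)*(m^2 - 9*m + 20) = (m - 5)*(m - 1)*(m - 4)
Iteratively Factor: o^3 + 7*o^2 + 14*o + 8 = (o + 2)*(o^2 + 5*o + 4) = (o + 1)*(o + 2)*(o + 4)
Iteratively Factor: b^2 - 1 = (b - 1)*(b + 1)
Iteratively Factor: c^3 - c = (c + 1)*(c^2 - c) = c*(c + 1)*(c - 1)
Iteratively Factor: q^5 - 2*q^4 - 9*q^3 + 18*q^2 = (q)*(q^4 - 2*q^3 - 9*q^2 + 18*q) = q*(q - 2)*(q^3 - 9*q) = q*(q - 2)*(q + 3)*(q^2 - 3*q) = q^2*(q - 2)*(q + 3)*(q - 3)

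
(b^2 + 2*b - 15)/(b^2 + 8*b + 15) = (b - 3)/(b + 3)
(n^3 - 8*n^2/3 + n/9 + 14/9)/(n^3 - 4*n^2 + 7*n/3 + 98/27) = 3*(n - 1)/(3*n - 7)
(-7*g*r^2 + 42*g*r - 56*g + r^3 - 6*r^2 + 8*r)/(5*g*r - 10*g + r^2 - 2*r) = (-7*g*r + 28*g + r^2 - 4*r)/(5*g + r)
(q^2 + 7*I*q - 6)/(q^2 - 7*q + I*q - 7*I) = (q + 6*I)/(q - 7)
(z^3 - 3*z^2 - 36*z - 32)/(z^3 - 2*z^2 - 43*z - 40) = (z + 4)/(z + 5)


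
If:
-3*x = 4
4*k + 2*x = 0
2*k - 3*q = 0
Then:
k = 2/3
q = 4/9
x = -4/3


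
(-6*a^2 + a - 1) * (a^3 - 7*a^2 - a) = -6*a^5 + 43*a^4 - 2*a^3 + 6*a^2 + a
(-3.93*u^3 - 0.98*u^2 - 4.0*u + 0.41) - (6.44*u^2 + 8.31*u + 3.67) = -3.93*u^3 - 7.42*u^2 - 12.31*u - 3.26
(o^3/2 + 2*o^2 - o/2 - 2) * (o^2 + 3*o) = o^5/2 + 7*o^4/2 + 11*o^3/2 - 7*o^2/2 - 6*o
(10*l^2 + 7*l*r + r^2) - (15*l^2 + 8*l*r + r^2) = -5*l^2 - l*r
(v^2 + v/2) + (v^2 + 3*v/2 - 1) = 2*v^2 + 2*v - 1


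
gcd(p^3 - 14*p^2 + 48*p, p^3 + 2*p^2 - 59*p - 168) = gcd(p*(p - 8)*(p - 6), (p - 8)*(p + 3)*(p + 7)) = p - 8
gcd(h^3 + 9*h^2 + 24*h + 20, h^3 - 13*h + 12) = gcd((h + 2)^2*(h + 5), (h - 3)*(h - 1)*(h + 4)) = 1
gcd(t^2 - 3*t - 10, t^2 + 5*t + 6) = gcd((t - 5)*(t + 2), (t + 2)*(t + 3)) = t + 2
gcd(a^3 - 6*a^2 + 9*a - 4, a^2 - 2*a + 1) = a^2 - 2*a + 1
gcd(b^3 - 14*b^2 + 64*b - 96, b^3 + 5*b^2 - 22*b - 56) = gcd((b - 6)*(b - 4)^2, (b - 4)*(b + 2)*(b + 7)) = b - 4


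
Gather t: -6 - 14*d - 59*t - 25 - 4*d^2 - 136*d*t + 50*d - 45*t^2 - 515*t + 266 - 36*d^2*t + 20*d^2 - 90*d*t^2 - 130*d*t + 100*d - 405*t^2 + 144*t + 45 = 16*d^2 + 136*d + t^2*(-90*d - 450) + t*(-36*d^2 - 266*d - 430) + 280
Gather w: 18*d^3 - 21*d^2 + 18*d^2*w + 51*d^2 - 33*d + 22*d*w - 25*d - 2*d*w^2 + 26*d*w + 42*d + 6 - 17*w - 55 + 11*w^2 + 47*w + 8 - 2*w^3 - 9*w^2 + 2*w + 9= 18*d^3 + 30*d^2 - 16*d - 2*w^3 + w^2*(2 - 2*d) + w*(18*d^2 + 48*d + 32) - 32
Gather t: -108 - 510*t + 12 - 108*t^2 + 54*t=-108*t^2 - 456*t - 96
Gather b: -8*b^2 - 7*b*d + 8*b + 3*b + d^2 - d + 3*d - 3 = -8*b^2 + b*(11 - 7*d) + d^2 + 2*d - 3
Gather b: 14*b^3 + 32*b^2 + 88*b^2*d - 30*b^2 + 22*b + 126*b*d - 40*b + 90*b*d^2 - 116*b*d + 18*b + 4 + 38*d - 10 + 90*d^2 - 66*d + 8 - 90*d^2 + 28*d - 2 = 14*b^3 + b^2*(88*d + 2) + b*(90*d^2 + 10*d)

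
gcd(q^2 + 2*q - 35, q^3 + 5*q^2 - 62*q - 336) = q + 7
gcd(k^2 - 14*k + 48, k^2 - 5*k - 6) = k - 6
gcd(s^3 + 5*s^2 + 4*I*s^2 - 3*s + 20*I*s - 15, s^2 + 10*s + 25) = s + 5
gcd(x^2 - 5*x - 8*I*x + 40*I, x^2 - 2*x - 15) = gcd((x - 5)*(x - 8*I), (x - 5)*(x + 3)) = x - 5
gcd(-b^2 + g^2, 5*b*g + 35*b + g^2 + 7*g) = 1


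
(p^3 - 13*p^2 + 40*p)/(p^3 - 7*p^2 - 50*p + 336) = p*(p - 5)/(p^2 + p - 42)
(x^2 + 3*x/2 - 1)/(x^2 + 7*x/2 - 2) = (x + 2)/(x + 4)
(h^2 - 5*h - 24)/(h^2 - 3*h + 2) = (h^2 - 5*h - 24)/(h^2 - 3*h + 2)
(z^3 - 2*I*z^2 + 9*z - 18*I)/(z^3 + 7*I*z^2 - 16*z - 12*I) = (z^2 - 5*I*z - 6)/(z^2 + 4*I*z - 4)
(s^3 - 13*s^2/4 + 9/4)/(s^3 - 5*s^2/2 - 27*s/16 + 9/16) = 4*(s - 1)/(4*s - 1)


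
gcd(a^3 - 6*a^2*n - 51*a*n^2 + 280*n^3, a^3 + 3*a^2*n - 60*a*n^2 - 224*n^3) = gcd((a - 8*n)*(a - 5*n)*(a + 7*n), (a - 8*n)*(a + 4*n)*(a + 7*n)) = a^2 - a*n - 56*n^2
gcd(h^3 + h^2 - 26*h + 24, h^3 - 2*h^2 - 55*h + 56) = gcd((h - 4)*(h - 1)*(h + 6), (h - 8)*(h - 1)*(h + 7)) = h - 1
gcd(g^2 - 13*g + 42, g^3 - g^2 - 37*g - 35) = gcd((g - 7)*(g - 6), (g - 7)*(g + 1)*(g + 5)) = g - 7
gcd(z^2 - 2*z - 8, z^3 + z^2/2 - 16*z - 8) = z - 4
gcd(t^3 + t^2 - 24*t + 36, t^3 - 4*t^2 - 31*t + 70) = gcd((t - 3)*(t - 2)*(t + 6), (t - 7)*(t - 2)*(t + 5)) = t - 2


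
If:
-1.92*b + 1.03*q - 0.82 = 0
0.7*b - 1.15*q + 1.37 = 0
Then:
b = 0.31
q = 1.38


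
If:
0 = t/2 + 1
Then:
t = -2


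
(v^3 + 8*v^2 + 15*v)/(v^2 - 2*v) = (v^2 + 8*v + 15)/(v - 2)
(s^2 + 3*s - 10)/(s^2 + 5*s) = (s - 2)/s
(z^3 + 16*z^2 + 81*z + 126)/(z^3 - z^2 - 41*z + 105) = (z^2 + 9*z + 18)/(z^2 - 8*z + 15)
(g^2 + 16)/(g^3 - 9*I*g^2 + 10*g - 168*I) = (g - 4*I)/(g^2 - 13*I*g - 42)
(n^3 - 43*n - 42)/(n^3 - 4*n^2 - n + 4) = (n^2 - n - 42)/(n^2 - 5*n + 4)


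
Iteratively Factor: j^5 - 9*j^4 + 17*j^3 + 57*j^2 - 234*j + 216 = (j + 3)*(j^4 - 12*j^3 + 53*j^2 - 102*j + 72) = (j - 4)*(j + 3)*(j^3 - 8*j^2 + 21*j - 18) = (j - 4)*(j - 3)*(j + 3)*(j^2 - 5*j + 6) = (j - 4)*(j - 3)*(j - 2)*(j + 3)*(j - 3)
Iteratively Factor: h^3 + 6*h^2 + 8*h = (h + 4)*(h^2 + 2*h) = (h + 2)*(h + 4)*(h)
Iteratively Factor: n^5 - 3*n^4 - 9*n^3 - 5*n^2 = (n)*(n^4 - 3*n^3 - 9*n^2 - 5*n) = n*(n + 1)*(n^3 - 4*n^2 - 5*n) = n*(n + 1)^2*(n^2 - 5*n) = n*(n - 5)*(n + 1)^2*(n)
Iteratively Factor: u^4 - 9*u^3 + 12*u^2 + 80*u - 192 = (u - 4)*(u^3 - 5*u^2 - 8*u + 48) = (u - 4)^2*(u^2 - u - 12) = (u - 4)^2*(u + 3)*(u - 4)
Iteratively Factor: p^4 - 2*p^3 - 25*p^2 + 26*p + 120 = (p - 5)*(p^3 + 3*p^2 - 10*p - 24) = (p - 5)*(p - 3)*(p^2 + 6*p + 8) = (p - 5)*(p - 3)*(p + 4)*(p + 2)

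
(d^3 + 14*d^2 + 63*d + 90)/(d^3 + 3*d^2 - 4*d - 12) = (d^2 + 11*d + 30)/(d^2 - 4)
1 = 1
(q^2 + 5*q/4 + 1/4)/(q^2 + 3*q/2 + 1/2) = (4*q + 1)/(2*(2*q + 1))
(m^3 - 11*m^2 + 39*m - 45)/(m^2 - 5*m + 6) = (m^2 - 8*m + 15)/(m - 2)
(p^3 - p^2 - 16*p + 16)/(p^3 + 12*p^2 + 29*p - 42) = (p^2 - 16)/(p^2 + 13*p + 42)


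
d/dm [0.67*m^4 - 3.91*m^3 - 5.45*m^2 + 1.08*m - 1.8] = 2.68*m^3 - 11.73*m^2 - 10.9*m + 1.08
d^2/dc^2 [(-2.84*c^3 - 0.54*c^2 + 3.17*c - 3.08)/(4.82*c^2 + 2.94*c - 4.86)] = (1.70530256582424e-13*c^4 - 19.552904*c^3 - 261.758064*c^2 - 218.807064*c - 132.46452)/(111.980168*c^6 + 204.909768*c^5 - 213.741936*c^4 - 387.808344*c^3 + 215.515728*c^2 + 208.324872*c - 114.791256)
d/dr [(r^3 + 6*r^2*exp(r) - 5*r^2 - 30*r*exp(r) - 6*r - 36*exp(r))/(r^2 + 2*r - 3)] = (6*r^4*exp(r) + r^4 - 18*r^3*exp(r) + 4*r^3 - 72*r^2*exp(r) - 13*r^2 + 54*r*exp(r) + 30*r + 270*exp(r) + 18)/(r^4 + 4*r^3 - 2*r^2 - 12*r + 9)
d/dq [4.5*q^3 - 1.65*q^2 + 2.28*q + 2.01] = 13.5*q^2 - 3.3*q + 2.28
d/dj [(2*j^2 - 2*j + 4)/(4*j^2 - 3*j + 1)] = 2*(j^2 - 14*j + 5)/(16*j^4 - 24*j^3 + 17*j^2 - 6*j + 1)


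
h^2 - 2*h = h*(h - 2)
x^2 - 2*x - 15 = (x - 5)*(x + 3)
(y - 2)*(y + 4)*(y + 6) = y^3 + 8*y^2 + 4*y - 48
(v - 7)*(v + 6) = v^2 - v - 42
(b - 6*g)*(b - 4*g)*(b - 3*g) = b^3 - 13*b^2*g + 54*b*g^2 - 72*g^3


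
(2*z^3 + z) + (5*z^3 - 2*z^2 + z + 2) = 7*z^3 - 2*z^2 + 2*z + 2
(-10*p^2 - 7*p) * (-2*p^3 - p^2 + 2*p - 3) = 20*p^5 + 24*p^4 - 13*p^3 + 16*p^2 + 21*p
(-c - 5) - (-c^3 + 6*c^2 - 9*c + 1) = c^3 - 6*c^2 + 8*c - 6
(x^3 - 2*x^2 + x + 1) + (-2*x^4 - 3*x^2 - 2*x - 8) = -2*x^4 + x^3 - 5*x^2 - x - 7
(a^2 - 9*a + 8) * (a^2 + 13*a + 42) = a^4 + 4*a^3 - 67*a^2 - 274*a + 336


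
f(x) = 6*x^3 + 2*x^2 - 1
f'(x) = 18*x^2 + 4*x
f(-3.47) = -227.61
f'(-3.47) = 202.86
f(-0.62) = -1.66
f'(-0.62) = 4.44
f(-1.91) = -35.51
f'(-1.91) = 58.03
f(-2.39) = -71.49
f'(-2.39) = 93.26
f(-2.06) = -44.96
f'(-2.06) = 68.14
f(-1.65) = -22.51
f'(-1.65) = 42.40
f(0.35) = -0.50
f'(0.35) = 3.60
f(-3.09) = -158.93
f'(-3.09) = 159.51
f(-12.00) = -10081.00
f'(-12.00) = 2544.00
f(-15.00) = -19801.00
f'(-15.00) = 3990.00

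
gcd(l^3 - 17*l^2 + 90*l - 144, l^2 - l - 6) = l - 3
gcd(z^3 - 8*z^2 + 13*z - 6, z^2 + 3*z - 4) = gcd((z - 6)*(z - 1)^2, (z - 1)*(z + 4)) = z - 1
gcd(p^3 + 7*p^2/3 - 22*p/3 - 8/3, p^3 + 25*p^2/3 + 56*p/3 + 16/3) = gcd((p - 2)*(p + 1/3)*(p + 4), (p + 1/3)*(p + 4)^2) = p^2 + 13*p/3 + 4/3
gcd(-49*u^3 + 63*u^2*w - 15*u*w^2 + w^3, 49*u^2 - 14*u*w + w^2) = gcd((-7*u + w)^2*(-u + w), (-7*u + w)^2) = 49*u^2 - 14*u*w + w^2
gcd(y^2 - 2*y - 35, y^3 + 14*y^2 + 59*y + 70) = y + 5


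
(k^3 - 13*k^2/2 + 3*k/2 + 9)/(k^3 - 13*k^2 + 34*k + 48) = (k - 3/2)/(k - 8)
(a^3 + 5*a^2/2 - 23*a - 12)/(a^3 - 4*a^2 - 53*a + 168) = (a^3 + 5*a^2/2 - 23*a - 12)/(a^3 - 4*a^2 - 53*a + 168)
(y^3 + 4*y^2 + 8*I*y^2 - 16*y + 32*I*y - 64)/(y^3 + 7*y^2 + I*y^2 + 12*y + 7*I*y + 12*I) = (y^2 + 8*I*y - 16)/(y^2 + y*(3 + I) + 3*I)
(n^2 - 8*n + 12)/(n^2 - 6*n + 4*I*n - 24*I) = (n - 2)/(n + 4*I)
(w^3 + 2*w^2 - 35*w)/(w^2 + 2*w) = (w^2 + 2*w - 35)/(w + 2)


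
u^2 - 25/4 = (u - 5/2)*(u + 5/2)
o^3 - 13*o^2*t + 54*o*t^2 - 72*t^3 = (o - 6*t)*(o - 4*t)*(o - 3*t)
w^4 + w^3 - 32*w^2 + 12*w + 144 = (w - 4)*(w - 3)*(w + 2)*(w + 6)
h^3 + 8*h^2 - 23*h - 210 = (h - 5)*(h + 6)*(h + 7)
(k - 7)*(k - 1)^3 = k^4 - 10*k^3 + 24*k^2 - 22*k + 7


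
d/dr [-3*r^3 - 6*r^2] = 3*r*(-3*r - 4)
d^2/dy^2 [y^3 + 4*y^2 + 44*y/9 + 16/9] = 6*y + 8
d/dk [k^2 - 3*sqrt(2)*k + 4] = 2*k - 3*sqrt(2)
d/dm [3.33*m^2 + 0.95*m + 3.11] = 6.66*m + 0.95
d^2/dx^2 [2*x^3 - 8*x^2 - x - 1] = 12*x - 16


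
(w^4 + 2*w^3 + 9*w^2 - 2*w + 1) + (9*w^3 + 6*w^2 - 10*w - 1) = w^4 + 11*w^3 + 15*w^2 - 12*w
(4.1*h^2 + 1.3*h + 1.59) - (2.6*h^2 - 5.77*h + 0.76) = 1.5*h^2 + 7.07*h + 0.83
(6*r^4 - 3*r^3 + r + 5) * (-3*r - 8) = -18*r^5 - 39*r^4 + 24*r^3 - 3*r^2 - 23*r - 40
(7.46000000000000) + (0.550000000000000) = 8.01000000000000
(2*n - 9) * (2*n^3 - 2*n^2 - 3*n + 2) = 4*n^4 - 22*n^3 + 12*n^2 + 31*n - 18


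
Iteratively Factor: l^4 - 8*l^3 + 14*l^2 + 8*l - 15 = (l - 1)*(l^3 - 7*l^2 + 7*l + 15) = (l - 5)*(l - 1)*(l^2 - 2*l - 3) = (l - 5)*(l - 3)*(l - 1)*(l + 1)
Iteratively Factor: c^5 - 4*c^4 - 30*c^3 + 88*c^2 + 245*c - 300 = (c + 4)*(c^4 - 8*c^3 + 2*c^2 + 80*c - 75) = (c - 5)*(c + 4)*(c^3 - 3*c^2 - 13*c + 15) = (c - 5)^2*(c + 4)*(c^2 + 2*c - 3) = (c - 5)^2*(c + 3)*(c + 4)*(c - 1)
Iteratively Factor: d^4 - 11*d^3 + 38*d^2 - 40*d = (d - 2)*(d^3 - 9*d^2 + 20*d) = (d - 5)*(d - 2)*(d^2 - 4*d) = (d - 5)*(d - 4)*(d - 2)*(d)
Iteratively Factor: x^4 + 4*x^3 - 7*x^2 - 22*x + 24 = (x + 4)*(x^3 - 7*x + 6) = (x - 2)*(x + 4)*(x^2 + 2*x - 3) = (x - 2)*(x - 1)*(x + 4)*(x + 3)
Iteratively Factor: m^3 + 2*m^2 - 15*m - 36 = (m - 4)*(m^2 + 6*m + 9) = (m - 4)*(m + 3)*(m + 3)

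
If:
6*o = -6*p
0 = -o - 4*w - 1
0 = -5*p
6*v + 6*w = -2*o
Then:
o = 0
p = 0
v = 1/4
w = -1/4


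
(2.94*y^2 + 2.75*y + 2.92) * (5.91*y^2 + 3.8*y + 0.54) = 17.3754*y^4 + 27.4245*y^3 + 29.2948*y^2 + 12.581*y + 1.5768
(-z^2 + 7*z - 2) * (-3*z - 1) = 3*z^3 - 20*z^2 - z + 2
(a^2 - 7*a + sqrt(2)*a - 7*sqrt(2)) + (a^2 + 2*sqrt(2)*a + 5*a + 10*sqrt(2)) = 2*a^2 - 2*a + 3*sqrt(2)*a + 3*sqrt(2)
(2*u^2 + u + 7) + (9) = 2*u^2 + u + 16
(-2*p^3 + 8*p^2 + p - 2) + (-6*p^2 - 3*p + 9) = -2*p^3 + 2*p^2 - 2*p + 7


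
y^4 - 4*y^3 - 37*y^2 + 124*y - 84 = (y - 7)*(y - 2)*(y - 1)*(y + 6)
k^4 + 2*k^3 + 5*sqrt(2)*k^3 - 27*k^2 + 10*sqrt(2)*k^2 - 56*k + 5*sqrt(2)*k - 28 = (k + 1)^2*(k - 2*sqrt(2))*(k + 7*sqrt(2))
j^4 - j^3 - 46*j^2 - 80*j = j*(j - 8)*(j + 2)*(j + 5)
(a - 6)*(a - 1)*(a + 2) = a^3 - 5*a^2 - 8*a + 12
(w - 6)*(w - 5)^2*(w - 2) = w^4 - 18*w^3 + 117*w^2 - 320*w + 300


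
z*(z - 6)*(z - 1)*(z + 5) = z^4 - 2*z^3 - 29*z^2 + 30*z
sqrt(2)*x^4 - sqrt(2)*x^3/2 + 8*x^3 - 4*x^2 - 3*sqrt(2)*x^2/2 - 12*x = x*(x - 3/2)*(x + 4*sqrt(2))*(sqrt(2)*x + sqrt(2))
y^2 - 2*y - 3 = (y - 3)*(y + 1)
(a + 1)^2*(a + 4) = a^3 + 6*a^2 + 9*a + 4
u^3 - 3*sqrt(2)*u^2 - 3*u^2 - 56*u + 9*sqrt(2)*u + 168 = (u - 3)*(u - 7*sqrt(2))*(u + 4*sqrt(2))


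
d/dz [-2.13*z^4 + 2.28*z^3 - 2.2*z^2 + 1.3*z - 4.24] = -8.52*z^3 + 6.84*z^2 - 4.4*z + 1.3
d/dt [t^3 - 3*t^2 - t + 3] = 3*t^2 - 6*t - 1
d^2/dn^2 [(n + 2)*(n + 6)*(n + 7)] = 6*n + 30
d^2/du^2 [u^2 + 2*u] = 2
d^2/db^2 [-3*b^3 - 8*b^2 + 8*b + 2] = -18*b - 16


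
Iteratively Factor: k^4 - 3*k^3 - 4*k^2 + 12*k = (k + 2)*(k^3 - 5*k^2 + 6*k) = k*(k + 2)*(k^2 - 5*k + 6) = k*(k - 3)*(k + 2)*(k - 2)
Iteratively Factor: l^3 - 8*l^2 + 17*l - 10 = (l - 1)*(l^2 - 7*l + 10) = (l - 2)*(l - 1)*(l - 5)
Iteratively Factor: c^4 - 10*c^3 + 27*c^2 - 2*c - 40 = (c + 1)*(c^3 - 11*c^2 + 38*c - 40) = (c - 4)*(c + 1)*(c^2 - 7*c + 10) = (c - 5)*(c - 4)*(c + 1)*(c - 2)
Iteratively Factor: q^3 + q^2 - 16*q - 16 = (q - 4)*(q^2 + 5*q + 4) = (q - 4)*(q + 1)*(q + 4)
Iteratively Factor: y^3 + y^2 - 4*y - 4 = (y + 1)*(y^2 - 4) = (y - 2)*(y + 1)*(y + 2)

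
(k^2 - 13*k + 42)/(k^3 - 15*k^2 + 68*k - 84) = 1/(k - 2)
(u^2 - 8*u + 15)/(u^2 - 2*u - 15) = (u - 3)/(u + 3)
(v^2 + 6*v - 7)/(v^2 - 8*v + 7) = (v + 7)/(v - 7)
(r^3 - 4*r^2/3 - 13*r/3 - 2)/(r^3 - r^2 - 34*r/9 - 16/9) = 3*(r - 3)/(3*r - 8)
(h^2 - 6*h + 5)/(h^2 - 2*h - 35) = (-h^2 + 6*h - 5)/(-h^2 + 2*h + 35)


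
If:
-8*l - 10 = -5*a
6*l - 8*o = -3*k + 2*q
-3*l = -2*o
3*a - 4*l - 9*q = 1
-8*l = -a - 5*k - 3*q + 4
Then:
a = 398/281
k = -107/281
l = -205/562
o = -615/1124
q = 147/281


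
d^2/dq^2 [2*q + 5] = 0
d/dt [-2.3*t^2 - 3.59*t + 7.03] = -4.6*t - 3.59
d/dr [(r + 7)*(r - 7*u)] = 2*r - 7*u + 7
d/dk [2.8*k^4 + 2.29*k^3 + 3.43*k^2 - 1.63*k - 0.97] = 11.2*k^3 + 6.87*k^2 + 6.86*k - 1.63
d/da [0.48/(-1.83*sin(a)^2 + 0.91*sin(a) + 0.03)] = (1.7568*sin(a) - 0.4368)*cos(a)/(-1.83*sin(a)^2 + 0.91*sin(a) + 0.03)^2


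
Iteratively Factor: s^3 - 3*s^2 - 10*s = (s - 5)*(s^2 + 2*s) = (s - 5)*(s + 2)*(s)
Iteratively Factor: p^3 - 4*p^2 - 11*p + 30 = (p + 3)*(p^2 - 7*p + 10) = (p - 5)*(p + 3)*(p - 2)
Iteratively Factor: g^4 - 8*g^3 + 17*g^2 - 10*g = (g - 2)*(g^3 - 6*g^2 + 5*g) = (g - 2)*(g - 1)*(g^2 - 5*g) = (g - 5)*(g - 2)*(g - 1)*(g)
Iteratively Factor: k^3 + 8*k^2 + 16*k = (k + 4)*(k^2 + 4*k) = k*(k + 4)*(k + 4)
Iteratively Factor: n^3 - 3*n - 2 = (n + 1)*(n^2 - n - 2) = (n - 2)*(n + 1)*(n + 1)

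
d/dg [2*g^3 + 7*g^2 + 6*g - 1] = 6*g^2 + 14*g + 6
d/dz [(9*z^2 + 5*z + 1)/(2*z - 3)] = (18*z^2 - 54*z - 17)/(4*z^2 - 12*z + 9)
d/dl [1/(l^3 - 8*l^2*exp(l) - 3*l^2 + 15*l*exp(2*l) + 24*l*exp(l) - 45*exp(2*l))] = (8*l^2*exp(l) - 3*l^2 - 30*l*exp(2*l) - 8*l*exp(l) + 6*l + 75*exp(2*l) - 24*exp(l))/(l^3 - 8*l^2*exp(l) - 3*l^2 + 15*l*exp(2*l) + 24*l*exp(l) - 45*exp(2*l))^2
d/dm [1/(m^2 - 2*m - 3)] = 2*(1 - m)/(-m^2 + 2*m + 3)^2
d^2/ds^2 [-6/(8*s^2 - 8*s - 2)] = 24*(-4*s^2 + 4*s + 4*(2*s - 1)^2 + 1)/(-4*s^2 + 4*s + 1)^3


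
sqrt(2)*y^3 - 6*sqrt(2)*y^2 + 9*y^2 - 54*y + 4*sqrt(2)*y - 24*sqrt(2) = (y - 6)*(y + 4*sqrt(2))*(sqrt(2)*y + 1)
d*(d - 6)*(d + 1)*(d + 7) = d^4 + 2*d^3 - 41*d^2 - 42*d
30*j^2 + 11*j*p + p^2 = (5*j + p)*(6*j + p)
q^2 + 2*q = q*(q + 2)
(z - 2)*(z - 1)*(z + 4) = z^3 + z^2 - 10*z + 8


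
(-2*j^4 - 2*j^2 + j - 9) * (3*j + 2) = -6*j^5 - 4*j^4 - 6*j^3 - j^2 - 25*j - 18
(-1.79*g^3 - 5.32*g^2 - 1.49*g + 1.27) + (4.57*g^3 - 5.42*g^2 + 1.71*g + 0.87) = 2.78*g^3 - 10.74*g^2 + 0.22*g + 2.14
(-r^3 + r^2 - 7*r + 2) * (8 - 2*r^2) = 2*r^5 - 2*r^4 + 6*r^3 + 4*r^2 - 56*r + 16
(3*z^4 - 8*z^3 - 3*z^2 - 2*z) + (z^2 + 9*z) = 3*z^4 - 8*z^3 - 2*z^2 + 7*z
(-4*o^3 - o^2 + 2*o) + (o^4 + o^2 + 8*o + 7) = o^4 - 4*o^3 + 10*o + 7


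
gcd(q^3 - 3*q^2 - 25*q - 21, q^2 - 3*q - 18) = q + 3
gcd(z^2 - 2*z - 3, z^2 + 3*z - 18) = z - 3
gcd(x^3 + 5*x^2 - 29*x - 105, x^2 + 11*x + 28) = x + 7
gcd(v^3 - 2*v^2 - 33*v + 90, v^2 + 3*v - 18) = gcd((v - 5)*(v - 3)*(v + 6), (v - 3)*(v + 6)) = v^2 + 3*v - 18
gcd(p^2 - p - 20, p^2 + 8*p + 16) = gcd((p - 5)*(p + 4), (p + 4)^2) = p + 4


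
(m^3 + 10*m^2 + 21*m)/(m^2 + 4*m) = (m^2 + 10*m + 21)/(m + 4)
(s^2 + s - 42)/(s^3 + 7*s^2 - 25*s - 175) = (s - 6)/(s^2 - 25)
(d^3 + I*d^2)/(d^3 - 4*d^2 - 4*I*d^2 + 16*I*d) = d*(d + I)/(d^2 - 4*d - 4*I*d + 16*I)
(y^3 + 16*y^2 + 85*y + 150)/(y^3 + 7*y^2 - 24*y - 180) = (y^2 + 10*y + 25)/(y^2 + y - 30)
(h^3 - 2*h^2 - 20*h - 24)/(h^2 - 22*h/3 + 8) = 3*(h^2 + 4*h + 4)/(3*h - 4)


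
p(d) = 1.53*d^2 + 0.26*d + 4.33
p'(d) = 3.06*d + 0.26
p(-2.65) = 14.39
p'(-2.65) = -7.85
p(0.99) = 6.09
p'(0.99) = 3.29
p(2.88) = 17.77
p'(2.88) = 9.07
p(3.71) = 26.35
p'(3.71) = 11.61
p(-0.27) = 4.37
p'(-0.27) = -0.57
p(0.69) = 5.24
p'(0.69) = 2.37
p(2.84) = 17.41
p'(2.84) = 8.95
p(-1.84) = 9.03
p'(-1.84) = -5.37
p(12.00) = 227.77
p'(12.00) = 36.98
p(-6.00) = 57.85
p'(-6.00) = -18.10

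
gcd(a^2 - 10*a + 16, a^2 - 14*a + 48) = a - 8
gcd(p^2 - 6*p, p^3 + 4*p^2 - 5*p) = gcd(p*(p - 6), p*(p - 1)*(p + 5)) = p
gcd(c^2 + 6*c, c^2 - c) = c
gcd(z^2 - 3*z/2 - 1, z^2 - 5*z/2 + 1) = z - 2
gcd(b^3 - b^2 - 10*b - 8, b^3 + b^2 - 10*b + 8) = 1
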